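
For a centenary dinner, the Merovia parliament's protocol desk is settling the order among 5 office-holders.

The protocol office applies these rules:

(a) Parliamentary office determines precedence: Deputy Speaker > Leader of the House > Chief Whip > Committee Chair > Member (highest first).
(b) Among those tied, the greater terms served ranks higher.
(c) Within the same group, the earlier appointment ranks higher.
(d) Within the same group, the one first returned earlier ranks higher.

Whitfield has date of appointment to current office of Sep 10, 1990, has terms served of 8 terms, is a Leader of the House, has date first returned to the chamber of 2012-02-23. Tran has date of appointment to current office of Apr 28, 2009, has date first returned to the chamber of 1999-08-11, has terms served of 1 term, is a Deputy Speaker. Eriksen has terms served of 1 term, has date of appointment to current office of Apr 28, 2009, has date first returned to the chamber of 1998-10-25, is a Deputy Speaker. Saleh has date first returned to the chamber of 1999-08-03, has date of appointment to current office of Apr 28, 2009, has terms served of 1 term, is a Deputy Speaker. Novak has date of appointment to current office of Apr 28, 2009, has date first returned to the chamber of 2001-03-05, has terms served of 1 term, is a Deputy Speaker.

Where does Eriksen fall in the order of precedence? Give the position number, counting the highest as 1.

1

By parliamentary office: Eriksen, Saleh, Tran and Novak (Deputy Speaker); then Whitfield (Leader of the House).
Eriksen, Saleh, Tran and Novak all have terms served 1 term, so the next rule applies.
Eriksen, Saleh, Tran and Novak all have date of appointment to current office Apr 28, 2009, so the next rule applies.
Among Eriksen, Saleh, Tran and Novak, by date first returned to the chamber (earlier first): Eriksen (1998-10-25) before Saleh (1999-08-03) before Tran (1999-08-11) before Novak (2001-03-05).
Order: Eriksen, Saleh, Tran, Novak, Whitfield. So position 1.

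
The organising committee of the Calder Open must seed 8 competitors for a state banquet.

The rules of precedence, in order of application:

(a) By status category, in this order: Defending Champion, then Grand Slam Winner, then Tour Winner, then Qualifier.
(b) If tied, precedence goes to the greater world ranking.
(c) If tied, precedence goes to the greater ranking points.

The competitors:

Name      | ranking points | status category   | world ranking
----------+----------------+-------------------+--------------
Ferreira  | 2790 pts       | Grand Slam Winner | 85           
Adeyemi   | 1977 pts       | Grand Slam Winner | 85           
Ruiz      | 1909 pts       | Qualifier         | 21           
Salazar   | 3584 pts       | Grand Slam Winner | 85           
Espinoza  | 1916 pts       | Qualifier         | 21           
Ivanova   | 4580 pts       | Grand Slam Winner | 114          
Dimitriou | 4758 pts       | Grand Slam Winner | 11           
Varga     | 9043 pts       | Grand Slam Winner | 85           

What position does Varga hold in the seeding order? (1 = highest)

2

By status category: Ivanova, Varga, Salazar, Ferreira, Adeyemi and Dimitriou (Grand Slam Winner); then Espinoza and Ruiz (Qualifier).
Among Ivanova, Varga, Salazar, Ferreira, Adeyemi and Dimitriou, by world ranking (higher first): Ivanova (114) before Varga, Salazar, Ferreira and Adeyemi (85) before Dimitriou (11).
Among Varga, Salazar, Ferreira and Adeyemi, by ranking points (higher first): Varga (9043 pts) before Salazar (3584 pts) before Ferreira (2790 pts) before Adeyemi (1977 pts).
Espinoza and Ruiz both have world ranking 21, so the next rule applies.
Among Espinoza and Ruiz, by ranking points (higher first): Espinoza (1916 pts) before Ruiz (1909 pts).
Order: Ivanova, Varga, Salazar, Ferreira, Adeyemi, Dimitriou, Espinoza, Ruiz. So position 2.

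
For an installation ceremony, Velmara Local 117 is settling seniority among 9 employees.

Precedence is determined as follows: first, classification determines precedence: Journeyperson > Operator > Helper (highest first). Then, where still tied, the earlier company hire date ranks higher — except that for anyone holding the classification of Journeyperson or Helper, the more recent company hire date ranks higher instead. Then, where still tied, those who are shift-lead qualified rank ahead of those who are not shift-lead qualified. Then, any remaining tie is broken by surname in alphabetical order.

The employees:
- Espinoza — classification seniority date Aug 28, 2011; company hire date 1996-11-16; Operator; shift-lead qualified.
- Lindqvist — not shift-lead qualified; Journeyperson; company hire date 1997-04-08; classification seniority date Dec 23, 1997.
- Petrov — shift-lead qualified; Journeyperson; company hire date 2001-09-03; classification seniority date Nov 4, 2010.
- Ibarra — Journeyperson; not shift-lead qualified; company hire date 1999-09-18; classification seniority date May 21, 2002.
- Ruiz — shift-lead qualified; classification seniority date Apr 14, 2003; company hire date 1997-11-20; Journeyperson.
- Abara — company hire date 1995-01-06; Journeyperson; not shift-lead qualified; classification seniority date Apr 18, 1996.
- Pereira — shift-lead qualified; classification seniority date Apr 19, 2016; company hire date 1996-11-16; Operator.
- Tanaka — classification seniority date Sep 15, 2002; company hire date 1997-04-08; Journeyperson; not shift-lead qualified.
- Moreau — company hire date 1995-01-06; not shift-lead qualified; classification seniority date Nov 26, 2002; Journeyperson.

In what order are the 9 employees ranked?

Petrov, Ibarra, Ruiz, Lindqvist, Tanaka, Abara, Moreau, Espinoza, Pereira

By classification: Petrov, Ibarra, Ruiz, Lindqvist, Tanaka, Abara and Moreau (Journeyperson); then Espinoza and Pereira (Operator).
Among Petrov, Ibarra, Ruiz, Lindqvist, Tanaka, Abara and Moreau, by company hire date (later first) (reversed rule for this group): Petrov (2001-09-03) before Ibarra (1999-09-18) before Ruiz (1997-11-20) before Lindqvist and Tanaka (1997-04-08) before Abara and Moreau (1995-01-06).
Lindqvist and Tanaka are each not shift-lead qualified, so the next rule applies.
Among Lindqvist and Tanaka, alphabetically by surname: Lindqvist before Tanaka.
Abara and Moreau are each not shift-lead qualified, so the next rule applies.
Among Abara and Moreau, alphabetically by surname: Abara before Moreau.
Espinoza and Pereira both have company hire date 1996-11-16, so the next rule applies.
Espinoza and Pereira are each shift-lead qualified, so the next rule applies.
Among Espinoza and Pereira, alphabetically by surname: Espinoza before Pereira.
Full order: Petrov, Ibarra, Ruiz, Lindqvist, Tanaka, Abara, Moreau, Espinoza, Pereira.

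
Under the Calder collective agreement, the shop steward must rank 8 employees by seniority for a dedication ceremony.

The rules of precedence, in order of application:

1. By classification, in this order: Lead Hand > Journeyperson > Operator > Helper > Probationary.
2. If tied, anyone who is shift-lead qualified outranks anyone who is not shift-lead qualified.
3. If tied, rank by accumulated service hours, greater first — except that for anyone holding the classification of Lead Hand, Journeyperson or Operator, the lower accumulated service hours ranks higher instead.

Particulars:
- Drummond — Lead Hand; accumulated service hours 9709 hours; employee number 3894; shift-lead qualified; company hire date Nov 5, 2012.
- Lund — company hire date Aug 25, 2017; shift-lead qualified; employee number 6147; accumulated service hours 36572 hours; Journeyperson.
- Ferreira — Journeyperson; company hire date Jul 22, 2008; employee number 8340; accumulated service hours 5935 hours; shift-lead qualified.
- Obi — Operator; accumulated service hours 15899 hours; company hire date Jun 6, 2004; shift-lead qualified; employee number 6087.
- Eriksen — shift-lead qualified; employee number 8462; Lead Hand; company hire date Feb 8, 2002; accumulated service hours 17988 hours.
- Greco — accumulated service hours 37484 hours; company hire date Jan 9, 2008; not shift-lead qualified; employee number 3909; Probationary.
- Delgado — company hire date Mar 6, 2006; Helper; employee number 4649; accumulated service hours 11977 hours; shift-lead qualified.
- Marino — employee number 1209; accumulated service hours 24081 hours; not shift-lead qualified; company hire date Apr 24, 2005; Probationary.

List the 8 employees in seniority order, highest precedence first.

By classification: Drummond and Eriksen (Lead Hand); then Ferreira and Lund (Journeyperson); then Obi (Operator); then Delgado (Helper); then Greco and Marino (Probationary).
Drummond and Eriksen are each shift-lead qualified, so the next rule applies.
Among Drummond and Eriksen, by accumulated service hours (lower first) (reversed rule for this group): Drummond (9709 hours) before Eriksen (17988 hours).
Ferreira and Lund are each shift-lead qualified, so the next rule applies.
Among Ferreira and Lund, by accumulated service hours (lower first) (reversed rule for this group): Ferreira (5935 hours) before Lund (36572 hours).
Greco and Marino are each not shift-lead qualified, so the next rule applies.
Among Greco and Marino, by accumulated service hours (higher first): Greco (37484 hours) before Marino (24081 hours).
Full order: Drummond, Eriksen, Ferreira, Lund, Obi, Delgado, Greco, Marino.

Drummond, Eriksen, Ferreira, Lund, Obi, Delgado, Greco, Marino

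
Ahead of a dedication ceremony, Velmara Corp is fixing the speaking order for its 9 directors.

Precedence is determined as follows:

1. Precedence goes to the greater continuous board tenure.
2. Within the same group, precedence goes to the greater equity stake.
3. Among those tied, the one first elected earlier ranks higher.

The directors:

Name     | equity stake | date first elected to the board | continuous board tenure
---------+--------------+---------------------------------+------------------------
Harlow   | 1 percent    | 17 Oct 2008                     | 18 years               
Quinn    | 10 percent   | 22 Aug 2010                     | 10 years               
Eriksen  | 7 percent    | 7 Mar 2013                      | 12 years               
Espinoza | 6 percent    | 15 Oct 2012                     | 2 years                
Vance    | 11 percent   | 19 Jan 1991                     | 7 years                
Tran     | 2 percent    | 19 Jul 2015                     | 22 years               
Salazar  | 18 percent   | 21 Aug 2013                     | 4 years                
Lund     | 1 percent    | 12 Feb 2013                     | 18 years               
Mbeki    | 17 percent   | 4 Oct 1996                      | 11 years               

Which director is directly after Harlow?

Lund

By continuous board tenure (higher first): Tran (22 years); then Harlow and Lund (both 18 years); then Eriksen (12 years); then Mbeki (11 years); then Quinn (10 years); then Vance (7 years); then Salazar (4 years); then Espinoza (2 years).
Harlow and Lund both have equity stake 1 percent, so the next rule applies.
Among Harlow and Lund, by date first elected to the board (earlier first): Harlow (17 Oct 2008) before Lund (12 Feb 2013).
Order: Tran, Harlow, Lund, Eriksen, Mbeki, Quinn, Vance, Salazar, Espinoza.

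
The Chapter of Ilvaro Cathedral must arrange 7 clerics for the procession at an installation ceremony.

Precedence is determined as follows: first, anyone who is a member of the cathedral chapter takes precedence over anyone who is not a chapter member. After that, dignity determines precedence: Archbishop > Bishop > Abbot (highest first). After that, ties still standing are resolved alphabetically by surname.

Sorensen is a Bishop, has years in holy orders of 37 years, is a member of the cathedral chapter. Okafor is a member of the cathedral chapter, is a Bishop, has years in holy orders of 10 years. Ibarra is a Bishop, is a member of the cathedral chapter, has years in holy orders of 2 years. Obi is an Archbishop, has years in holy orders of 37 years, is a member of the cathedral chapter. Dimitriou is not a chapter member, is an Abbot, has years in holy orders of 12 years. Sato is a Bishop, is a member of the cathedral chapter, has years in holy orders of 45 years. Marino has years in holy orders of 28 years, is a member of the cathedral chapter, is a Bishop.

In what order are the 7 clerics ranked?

By the first rule: Obi, Ibarra, Marino, Okafor, Sato and Sorensen (each a member of the cathedral chapter); then Dimitriou (not a chapter member).
Among Obi, Ibarra, Marino, Okafor, Sato and Sorensen, by dignity: Obi (Archbishop) before Ibarra, Marino, Okafor, Sato and Sorensen (Bishop).
Among Ibarra, Marino, Okafor, Sato and Sorensen, alphabetically by surname: Ibarra before Marino before Okafor before Sato before Sorensen.
Full order: Obi, Ibarra, Marino, Okafor, Sato, Sorensen, Dimitriou.

Obi, Ibarra, Marino, Okafor, Sato, Sorensen, Dimitriou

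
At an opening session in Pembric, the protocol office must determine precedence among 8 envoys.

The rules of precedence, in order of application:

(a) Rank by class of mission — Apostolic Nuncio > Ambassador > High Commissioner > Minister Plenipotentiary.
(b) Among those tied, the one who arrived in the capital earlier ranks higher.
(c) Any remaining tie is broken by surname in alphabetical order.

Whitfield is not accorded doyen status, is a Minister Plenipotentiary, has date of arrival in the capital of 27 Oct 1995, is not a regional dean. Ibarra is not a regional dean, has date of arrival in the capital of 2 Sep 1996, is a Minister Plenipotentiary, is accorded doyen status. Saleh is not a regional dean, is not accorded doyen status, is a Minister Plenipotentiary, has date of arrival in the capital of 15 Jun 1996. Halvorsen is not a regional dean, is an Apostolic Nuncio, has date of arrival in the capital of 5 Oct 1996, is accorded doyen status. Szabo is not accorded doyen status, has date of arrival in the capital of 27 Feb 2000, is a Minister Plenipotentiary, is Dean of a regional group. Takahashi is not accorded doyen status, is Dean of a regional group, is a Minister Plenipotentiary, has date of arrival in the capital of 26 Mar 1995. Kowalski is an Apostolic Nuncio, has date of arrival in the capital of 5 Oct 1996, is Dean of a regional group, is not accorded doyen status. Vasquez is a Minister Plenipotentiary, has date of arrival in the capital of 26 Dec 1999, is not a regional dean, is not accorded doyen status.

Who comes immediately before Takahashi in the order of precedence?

By class of mission: Halvorsen and Kowalski (Apostolic Nuncio); then Takahashi, Whitfield, Saleh, Ibarra, Vasquez and Szabo (Minister Plenipotentiary).
Halvorsen and Kowalski both have date of arrival in the capital 5 Oct 1996, so the next rule applies.
Among Halvorsen and Kowalski, alphabetically by surname: Halvorsen before Kowalski.
Among Takahashi, Whitfield, Saleh, Ibarra, Vasquez and Szabo, by date of arrival in the capital (earlier first): Takahashi (26 Mar 1995) before Whitfield (27 Oct 1995) before Saleh (15 Jun 1996) before Ibarra (2 Sep 1996) before Vasquez (26 Dec 1999) before Szabo (27 Feb 2000).
Order: Halvorsen, Kowalski, Takahashi, Whitfield, Saleh, Ibarra, Vasquez, Szabo.

Kowalski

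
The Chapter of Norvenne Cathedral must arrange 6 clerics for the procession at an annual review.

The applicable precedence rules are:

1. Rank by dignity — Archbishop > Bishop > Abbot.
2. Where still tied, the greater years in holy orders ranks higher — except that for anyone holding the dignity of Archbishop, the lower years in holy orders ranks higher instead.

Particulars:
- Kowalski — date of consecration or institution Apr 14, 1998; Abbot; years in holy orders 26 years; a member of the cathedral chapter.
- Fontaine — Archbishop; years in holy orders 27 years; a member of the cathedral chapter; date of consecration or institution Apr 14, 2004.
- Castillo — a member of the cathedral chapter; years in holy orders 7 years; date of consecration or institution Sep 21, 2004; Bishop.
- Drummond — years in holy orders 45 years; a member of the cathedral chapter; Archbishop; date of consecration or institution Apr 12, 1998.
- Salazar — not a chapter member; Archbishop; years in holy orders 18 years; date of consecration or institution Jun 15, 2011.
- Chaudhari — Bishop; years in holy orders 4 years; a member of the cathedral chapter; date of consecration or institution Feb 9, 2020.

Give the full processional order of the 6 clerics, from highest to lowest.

Salazar, Fontaine, Drummond, Castillo, Chaudhari, Kowalski

By dignity: Salazar, Fontaine and Drummond (Archbishop); then Castillo and Chaudhari (Bishop); then Kowalski (Abbot).
Among Salazar, Fontaine and Drummond, by years in holy orders (lower first) (reversed rule for this group): Salazar (18 years) before Fontaine (27 years) before Drummond (45 years).
Among Castillo and Chaudhari, by years in holy orders (higher first): Castillo (7 years) before Chaudhari (4 years).
Full order: Salazar, Fontaine, Drummond, Castillo, Chaudhari, Kowalski.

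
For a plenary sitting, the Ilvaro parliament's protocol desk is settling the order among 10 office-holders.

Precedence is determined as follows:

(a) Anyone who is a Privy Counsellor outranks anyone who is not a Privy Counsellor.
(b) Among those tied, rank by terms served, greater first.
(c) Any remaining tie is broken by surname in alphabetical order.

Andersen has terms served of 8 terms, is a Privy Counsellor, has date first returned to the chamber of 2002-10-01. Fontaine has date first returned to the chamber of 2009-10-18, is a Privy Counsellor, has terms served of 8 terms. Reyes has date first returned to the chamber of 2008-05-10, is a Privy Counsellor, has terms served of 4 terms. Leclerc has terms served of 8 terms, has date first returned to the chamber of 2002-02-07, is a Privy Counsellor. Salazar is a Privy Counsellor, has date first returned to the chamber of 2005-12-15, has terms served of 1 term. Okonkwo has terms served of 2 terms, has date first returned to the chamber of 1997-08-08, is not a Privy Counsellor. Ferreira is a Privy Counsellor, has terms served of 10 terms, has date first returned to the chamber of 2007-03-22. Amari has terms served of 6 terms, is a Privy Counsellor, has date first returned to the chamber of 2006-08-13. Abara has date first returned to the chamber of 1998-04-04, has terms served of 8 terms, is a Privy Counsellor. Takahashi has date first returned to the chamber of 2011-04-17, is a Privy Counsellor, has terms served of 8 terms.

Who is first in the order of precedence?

Ferreira

By the first rule: Ferreira, Abara, Andersen, Fontaine, Leclerc, Takahashi, Amari, Reyes and Salazar (each a Privy Counsellor); then Okonkwo (not a Privy Counsellor).
Among Ferreira, Abara, Andersen, Fontaine, Leclerc, Takahashi, Amari, Reyes and Salazar, by terms served (higher first): Ferreira (10 terms) before Abara, Andersen, Fontaine, Leclerc and Takahashi (8 terms) before Amari (6 terms) before Reyes (4 terms) before Salazar (1 term).
Among Abara, Andersen, Fontaine, Leclerc and Takahashi, alphabetically by surname: Abara before Andersen before Fontaine before Leclerc before Takahashi.
Order: Ferreira, Abara, Andersen, Fontaine, Leclerc, Takahashi, Amari, Reyes, Salazar, Okonkwo.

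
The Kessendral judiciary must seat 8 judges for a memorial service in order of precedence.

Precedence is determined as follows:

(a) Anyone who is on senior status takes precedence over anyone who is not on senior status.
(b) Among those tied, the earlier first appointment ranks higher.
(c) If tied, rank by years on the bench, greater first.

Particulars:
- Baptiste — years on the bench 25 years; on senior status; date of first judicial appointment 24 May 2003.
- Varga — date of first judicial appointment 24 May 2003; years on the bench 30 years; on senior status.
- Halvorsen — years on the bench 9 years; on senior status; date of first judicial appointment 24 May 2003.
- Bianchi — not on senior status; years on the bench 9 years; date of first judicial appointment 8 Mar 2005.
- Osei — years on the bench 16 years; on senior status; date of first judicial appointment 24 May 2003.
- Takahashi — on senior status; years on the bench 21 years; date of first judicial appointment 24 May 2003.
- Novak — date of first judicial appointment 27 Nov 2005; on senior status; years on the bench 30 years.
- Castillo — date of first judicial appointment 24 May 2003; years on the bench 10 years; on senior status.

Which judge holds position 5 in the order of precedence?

Castillo

By the first rule: Varga, Baptiste, Takahashi, Osei, Castillo, Halvorsen and Novak (each on senior status); then Bianchi (not on senior status).
Among Varga, Baptiste, Takahashi, Osei, Castillo, Halvorsen and Novak, by date of first judicial appointment (earlier first): Varga, Baptiste, Takahashi, Osei, Castillo and Halvorsen (24 May 2003) before Novak (27 Nov 2005).
Among Varga, Baptiste, Takahashi, Osei, Castillo and Halvorsen, by years on the bench (higher first): Varga (30 years) before Baptiste (25 years) before Takahashi (21 years) before Osei (16 years) before Castillo (10 years) before Halvorsen (9 years).
Order: Varga, Baptiste, Takahashi, Osei, Castillo, Halvorsen, Novak, Bianchi.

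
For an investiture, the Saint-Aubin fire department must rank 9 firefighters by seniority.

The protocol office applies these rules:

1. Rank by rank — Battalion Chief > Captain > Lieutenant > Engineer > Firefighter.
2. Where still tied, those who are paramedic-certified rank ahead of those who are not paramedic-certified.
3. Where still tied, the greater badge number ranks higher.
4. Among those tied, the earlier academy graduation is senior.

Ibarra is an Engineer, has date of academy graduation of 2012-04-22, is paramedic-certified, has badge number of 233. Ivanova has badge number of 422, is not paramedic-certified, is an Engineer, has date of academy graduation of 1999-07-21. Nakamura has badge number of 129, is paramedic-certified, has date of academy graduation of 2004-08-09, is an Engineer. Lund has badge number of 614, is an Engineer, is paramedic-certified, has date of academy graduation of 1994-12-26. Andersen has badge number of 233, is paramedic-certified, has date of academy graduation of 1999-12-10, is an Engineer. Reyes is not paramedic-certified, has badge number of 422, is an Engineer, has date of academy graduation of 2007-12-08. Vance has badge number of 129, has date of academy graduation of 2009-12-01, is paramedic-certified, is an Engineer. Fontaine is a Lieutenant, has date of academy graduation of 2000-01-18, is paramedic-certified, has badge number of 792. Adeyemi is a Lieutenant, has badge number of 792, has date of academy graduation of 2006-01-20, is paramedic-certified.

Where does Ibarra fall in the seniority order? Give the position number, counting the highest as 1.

By rank: Fontaine and Adeyemi (Lieutenant); then Lund, Andersen, Ibarra, Nakamura, Vance, Ivanova and Reyes (Engineer).
Fontaine and Adeyemi are each paramedic-certified, so the next rule applies.
Fontaine and Adeyemi both have badge number 792, so the next rule applies.
Among Fontaine and Adeyemi, by date of academy graduation (earlier first): Fontaine (2000-01-18) before Adeyemi (2006-01-20).
Among Lund, Andersen, Ibarra, Nakamura, Vance, Ivanova and Reyes, paramedic-certified before not paramedic-certified: Lund, Andersen, Ibarra, Nakamura and Vance (paramedic-certified) before Ivanova and Reyes (not paramedic-certified).
Among Lund, Andersen, Ibarra, Nakamura and Vance, by badge number (higher first): Lund (614) before Andersen and Ibarra (233) before Nakamura and Vance (129).
Among Andersen and Ibarra, by date of academy graduation (earlier first): Andersen (1999-12-10) before Ibarra (2012-04-22).
Among Nakamura and Vance, by date of academy graduation (earlier first): Nakamura (2004-08-09) before Vance (2009-12-01).
Ivanova and Reyes both have badge number 422, so the next rule applies.
Among Ivanova and Reyes, by date of academy graduation (earlier first): Ivanova (1999-07-21) before Reyes (2007-12-08).
Order: Fontaine, Adeyemi, Lund, Andersen, Ibarra, Nakamura, Vance, Ivanova, Reyes. So position 5.

5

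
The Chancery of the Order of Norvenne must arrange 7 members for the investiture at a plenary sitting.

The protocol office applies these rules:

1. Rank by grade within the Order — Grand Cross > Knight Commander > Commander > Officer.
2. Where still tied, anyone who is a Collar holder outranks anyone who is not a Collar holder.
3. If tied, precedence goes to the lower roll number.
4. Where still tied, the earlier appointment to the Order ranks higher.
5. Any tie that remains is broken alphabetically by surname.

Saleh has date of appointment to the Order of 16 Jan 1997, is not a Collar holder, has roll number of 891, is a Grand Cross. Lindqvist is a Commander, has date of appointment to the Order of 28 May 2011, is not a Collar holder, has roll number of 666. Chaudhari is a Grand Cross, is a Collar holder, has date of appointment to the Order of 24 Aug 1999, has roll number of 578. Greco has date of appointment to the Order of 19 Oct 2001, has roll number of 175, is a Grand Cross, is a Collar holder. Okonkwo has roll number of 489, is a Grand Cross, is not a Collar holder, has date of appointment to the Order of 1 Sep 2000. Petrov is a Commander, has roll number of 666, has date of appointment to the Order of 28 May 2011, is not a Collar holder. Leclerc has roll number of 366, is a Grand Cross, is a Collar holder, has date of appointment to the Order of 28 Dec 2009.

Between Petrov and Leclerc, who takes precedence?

Leclerc

By grade within the Order: Greco, Leclerc, Chaudhari, Okonkwo and Saleh (Grand Cross); then Lindqvist and Petrov (Commander).
Among Greco, Leclerc, Chaudhari, Okonkwo and Saleh, a Collar holder before not a Collar holder: Greco, Leclerc and Chaudhari (a Collar holder) before Okonkwo and Saleh (not a Collar holder).
Among Greco, Leclerc and Chaudhari, by roll number (lower first): Greco (175) before Leclerc (366) before Chaudhari (578).
Among Okonkwo and Saleh, by roll number (lower first): Okonkwo (489) before Saleh (891).
Lindqvist and Petrov are each not a Collar holder, so the next rule applies.
Lindqvist and Petrov both have roll number 666, so the next rule applies.
Lindqvist and Petrov both have date of appointment to the Order 28 May 2011, so the next rule applies.
Among Lindqvist and Petrov, alphabetically by surname: Lindqvist before Petrov.
So Leclerc takes precedence.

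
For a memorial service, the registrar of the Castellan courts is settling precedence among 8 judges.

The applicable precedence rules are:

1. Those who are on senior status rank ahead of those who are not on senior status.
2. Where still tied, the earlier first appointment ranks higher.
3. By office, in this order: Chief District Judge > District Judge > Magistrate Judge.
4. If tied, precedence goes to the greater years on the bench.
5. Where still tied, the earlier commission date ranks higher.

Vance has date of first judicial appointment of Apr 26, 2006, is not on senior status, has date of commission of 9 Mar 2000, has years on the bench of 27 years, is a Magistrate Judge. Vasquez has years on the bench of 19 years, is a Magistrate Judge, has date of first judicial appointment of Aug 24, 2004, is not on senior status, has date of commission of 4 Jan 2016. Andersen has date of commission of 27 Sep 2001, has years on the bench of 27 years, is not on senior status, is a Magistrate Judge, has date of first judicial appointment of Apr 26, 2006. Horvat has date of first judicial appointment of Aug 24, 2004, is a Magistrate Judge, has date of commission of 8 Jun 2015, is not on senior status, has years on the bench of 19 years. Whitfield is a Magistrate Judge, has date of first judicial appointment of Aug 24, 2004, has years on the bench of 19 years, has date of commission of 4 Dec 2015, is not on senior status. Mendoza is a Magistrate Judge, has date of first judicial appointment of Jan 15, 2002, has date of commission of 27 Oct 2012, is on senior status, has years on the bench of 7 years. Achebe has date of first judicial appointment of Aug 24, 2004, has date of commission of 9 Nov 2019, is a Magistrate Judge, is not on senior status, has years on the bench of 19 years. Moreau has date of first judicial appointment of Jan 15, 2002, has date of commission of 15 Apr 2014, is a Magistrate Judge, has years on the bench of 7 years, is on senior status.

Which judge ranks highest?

By the first rule: Mendoza and Moreau (both on senior status); then Horvat, Whitfield, Vasquez, Achebe, Vance and Andersen (each not on senior status).
Mendoza and Moreau both have date of first judicial appointment Jan 15, 2002, so the next rule applies.
Mendoza and Moreau are each Magistrate Judge, so the next rule applies.
Mendoza and Moreau both have years on the bench 7 years, so the next rule applies.
Among Mendoza and Moreau, by date of commission (earlier first): Mendoza (27 Oct 2012) before Moreau (15 Apr 2014).
Among Horvat, Whitfield, Vasquez, Achebe, Vance and Andersen, by date of first judicial appointment (earlier first): Horvat, Whitfield, Vasquez and Achebe (Aug 24, 2004) before Vance and Andersen (Apr 26, 2006).
Horvat, Whitfield, Vasquez and Achebe are each Magistrate Judge, so the next rule applies.
Horvat, Whitfield, Vasquez and Achebe all have years on the bench 19 years, so the next rule applies.
Among Horvat, Whitfield, Vasquez and Achebe, by date of commission (earlier first): Horvat (8 Jun 2015) before Whitfield (4 Dec 2015) before Vasquez (4 Jan 2016) before Achebe (9 Nov 2019).
Vance and Andersen are each Magistrate Judge, so the next rule applies.
Vance and Andersen both have years on the bench 27 years, so the next rule applies.
Among Vance and Andersen, by date of commission (earlier first): Vance (9 Mar 2000) before Andersen (27 Sep 2001).
Order: Mendoza, Moreau, Horvat, Whitfield, Vasquez, Achebe, Vance, Andersen.

Mendoza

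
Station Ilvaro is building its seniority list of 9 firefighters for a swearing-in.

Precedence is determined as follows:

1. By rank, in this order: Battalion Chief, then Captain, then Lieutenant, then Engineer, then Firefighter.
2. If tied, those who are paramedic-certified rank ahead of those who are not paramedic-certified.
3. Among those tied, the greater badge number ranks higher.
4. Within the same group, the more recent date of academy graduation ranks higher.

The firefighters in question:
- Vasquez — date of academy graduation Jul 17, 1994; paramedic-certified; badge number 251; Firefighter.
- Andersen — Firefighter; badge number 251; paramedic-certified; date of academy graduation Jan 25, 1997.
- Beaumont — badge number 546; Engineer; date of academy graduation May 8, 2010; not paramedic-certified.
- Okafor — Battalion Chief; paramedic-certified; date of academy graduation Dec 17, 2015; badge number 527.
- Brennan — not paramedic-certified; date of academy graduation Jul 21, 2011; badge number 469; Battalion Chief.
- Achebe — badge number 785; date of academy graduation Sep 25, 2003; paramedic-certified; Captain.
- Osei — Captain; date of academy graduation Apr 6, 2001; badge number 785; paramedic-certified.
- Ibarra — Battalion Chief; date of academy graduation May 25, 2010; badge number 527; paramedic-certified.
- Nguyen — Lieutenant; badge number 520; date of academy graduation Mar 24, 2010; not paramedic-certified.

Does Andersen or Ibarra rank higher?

By rank: Okafor, Ibarra and Brennan (Battalion Chief); then Achebe and Osei (Captain); then Nguyen (Lieutenant); then Beaumont (Engineer); then Andersen and Vasquez (Firefighter).
Among Okafor, Ibarra and Brennan, paramedic-certified before not paramedic-certified: Okafor and Ibarra (paramedic-certified) before Brennan (not paramedic-certified).
Okafor and Ibarra both have badge number 527, so the next rule applies.
Among Okafor and Ibarra, by date of academy graduation (later first): Okafor (Dec 17, 2015) before Ibarra (May 25, 2010).
Achebe and Osei are each paramedic-certified, so the next rule applies.
Achebe and Osei both have badge number 785, so the next rule applies.
Among Achebe and Osei, by date of academy graduation (later first): Achebe (Sep 25, 2003) before Osei (Apr 6, 2001).
Andersen and Vasquez are each paramedic-certified, so the next rule applies.
Andersen and Vasquez both have badge number 251, so the next rule applies.
Among Andersen and Vasquez, by date of academy graduation (later first): Andersen (Jan 25, 1997) before Vasquez (Jul 17, 1994).
So Ibarra takes precedence.

Ibarra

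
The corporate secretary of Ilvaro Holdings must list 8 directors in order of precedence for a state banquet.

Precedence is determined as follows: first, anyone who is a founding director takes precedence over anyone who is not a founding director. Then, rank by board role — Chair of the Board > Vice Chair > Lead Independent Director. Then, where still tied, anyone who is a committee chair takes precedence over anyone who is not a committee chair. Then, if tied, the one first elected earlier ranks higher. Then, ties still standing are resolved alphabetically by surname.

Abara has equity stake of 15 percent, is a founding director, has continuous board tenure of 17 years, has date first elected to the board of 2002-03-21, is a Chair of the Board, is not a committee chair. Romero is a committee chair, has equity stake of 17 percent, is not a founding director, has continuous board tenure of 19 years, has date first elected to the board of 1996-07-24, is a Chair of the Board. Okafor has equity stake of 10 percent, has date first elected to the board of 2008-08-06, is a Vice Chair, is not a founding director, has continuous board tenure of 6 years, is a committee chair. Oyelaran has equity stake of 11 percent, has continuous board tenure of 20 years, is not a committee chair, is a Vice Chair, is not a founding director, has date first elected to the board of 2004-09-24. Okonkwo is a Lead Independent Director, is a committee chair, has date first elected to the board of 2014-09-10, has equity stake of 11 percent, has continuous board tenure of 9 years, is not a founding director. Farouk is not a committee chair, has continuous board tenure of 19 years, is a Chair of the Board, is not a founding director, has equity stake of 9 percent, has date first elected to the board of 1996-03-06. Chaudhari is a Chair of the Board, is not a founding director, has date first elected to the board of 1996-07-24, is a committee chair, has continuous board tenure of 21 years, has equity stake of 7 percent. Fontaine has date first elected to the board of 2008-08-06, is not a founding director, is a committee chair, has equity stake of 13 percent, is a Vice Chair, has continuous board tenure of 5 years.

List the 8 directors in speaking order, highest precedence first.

By the first rule: Abara (a founding director); then Chaudhari, Romero, Farouk, Fontaine, Okafor, Oyelaran and Okonkwo (each not a founding director).
Among Chaudhari, Romero, Farouk, Fontaine, Okafor, Oyelaran and Okonkwo, by board role: Chaudhari, Romero and Farouk (Chair of the Board) before Fontaine, Okafor and Oyelaran (Vice Chair) before Okonkwo (Lead Independent Director).
Among Chaudhari, Romero and Farouk, a committee chair before not a committee chair: Chaudhari and Romero (a committee chair) before Farouk (not a committee chair).
Chaudhari and Romero both have date first elected to the board 1996-07-24, so the next rule applies.
Among Chaudhari and Romero, alphabetically by surname: Chaudhari before Romero.
Among Fontaine, Okafor and Oyelaran, a committee chair before not a committee chair: Fontaine and Okafor (a committee chair) before Oyelaran (not a committee chair).
Fontaine and Okafor both have date first elected to the board 2008-08-06, so the next rule applies.
Among Fontaine and Okafor, alphabetically by surname: Fontaine before Okafor.
Full order: Abara, Chaudhari, Romero, Farouk, Fontaine, Okafor, Oyelaran, Okonkwo.

Abara, Chaudhari, Romero, Farouk, Fontaine, Okafor, Oyelaran, Okonkwo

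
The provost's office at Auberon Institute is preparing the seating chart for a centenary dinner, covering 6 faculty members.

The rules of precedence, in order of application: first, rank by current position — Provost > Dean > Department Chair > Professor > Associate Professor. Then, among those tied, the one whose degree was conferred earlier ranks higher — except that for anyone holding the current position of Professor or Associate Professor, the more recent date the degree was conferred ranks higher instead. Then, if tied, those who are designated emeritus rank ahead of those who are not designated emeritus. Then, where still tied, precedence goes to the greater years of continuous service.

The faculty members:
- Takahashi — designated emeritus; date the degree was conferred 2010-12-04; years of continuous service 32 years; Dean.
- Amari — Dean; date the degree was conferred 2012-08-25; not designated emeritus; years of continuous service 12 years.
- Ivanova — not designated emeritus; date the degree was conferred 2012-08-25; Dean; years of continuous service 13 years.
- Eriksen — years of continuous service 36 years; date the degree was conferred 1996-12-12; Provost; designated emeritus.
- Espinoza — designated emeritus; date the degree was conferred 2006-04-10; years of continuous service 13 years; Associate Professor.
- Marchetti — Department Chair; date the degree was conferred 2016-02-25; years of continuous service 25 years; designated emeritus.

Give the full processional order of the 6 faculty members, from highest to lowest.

Eriksen, Takahashi, Ivanova, Amari, Marchetti, Espinoza

By current position: Eriksen (Provost); then Takahashi, Ivanova and Amari (Dean); then Marchetti (Department Chair); then Espinoza (Associate Professor).
Among Takahashi, Ivanova and Amari, by date the degree was conferred (earlier first): Takahashi (2010-12-04) before Ivanova and Amari (2012-08-25).
Ivanova and Amari are each not designated emeritus, so the next rule applies.
Among Ivanova and Amari, by years of continuous service (higher first): Ivanova (13 years) before Amari (12 years).
Full order: Eriksen, Takahashi, Ivanova, Amari, Marchetti, Espinoza.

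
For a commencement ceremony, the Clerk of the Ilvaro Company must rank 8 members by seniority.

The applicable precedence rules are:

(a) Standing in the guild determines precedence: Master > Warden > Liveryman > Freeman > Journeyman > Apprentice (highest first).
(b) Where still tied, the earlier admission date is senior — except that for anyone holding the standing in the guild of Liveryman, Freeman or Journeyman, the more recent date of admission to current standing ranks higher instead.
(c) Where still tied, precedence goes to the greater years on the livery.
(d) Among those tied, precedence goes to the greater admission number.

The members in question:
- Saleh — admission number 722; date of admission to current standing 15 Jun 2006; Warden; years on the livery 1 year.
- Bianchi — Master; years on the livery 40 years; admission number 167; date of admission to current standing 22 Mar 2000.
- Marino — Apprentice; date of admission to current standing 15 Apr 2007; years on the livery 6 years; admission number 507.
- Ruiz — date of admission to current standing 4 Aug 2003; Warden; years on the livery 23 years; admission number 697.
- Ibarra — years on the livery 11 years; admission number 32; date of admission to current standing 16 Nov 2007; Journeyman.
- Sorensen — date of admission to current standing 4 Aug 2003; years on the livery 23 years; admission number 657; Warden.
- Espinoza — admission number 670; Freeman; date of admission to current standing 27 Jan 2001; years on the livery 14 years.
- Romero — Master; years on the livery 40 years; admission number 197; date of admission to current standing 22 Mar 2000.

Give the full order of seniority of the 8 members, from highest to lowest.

Romero, Bianchi, Ruiz, Sorensen, Saleh, Espinoza, Ibarra, Marino

By standing in the guild: Romero and Bianchi (Master); then Ruiz, Sorensen and Saleh (Warden); then Espinoza (Freeman); then Ibarra (Journeyman); then Marino (Apprentice).
Romero and Bianchi both have date of admission to current standing 22 Mar 2000, so the next rule applies.
Romero and Bianchi both have years on the livery 40 years, so the next rule applies.
Among Romero and Bianchi, by admission number (higher first): Romero (197) before Bianchi (167).
Among Ruiz, Sorensen and Saleh, by date of admission to current standing (earlier first): Ruiz and Sorensen (4 Aug 2003) before Saleh (15 Jun 2006).
Ruiz and Sorensen both have years on the livery 23 years, so the next rule applies.
Among Ruiz and Sorensen, by admission number (higher first): Ruiz (697) before Sorensen (657).
Full order: Romero, Bianchi, Ruiz, Sorensen, Saleh, Espinoza, Ibarra, Marino.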